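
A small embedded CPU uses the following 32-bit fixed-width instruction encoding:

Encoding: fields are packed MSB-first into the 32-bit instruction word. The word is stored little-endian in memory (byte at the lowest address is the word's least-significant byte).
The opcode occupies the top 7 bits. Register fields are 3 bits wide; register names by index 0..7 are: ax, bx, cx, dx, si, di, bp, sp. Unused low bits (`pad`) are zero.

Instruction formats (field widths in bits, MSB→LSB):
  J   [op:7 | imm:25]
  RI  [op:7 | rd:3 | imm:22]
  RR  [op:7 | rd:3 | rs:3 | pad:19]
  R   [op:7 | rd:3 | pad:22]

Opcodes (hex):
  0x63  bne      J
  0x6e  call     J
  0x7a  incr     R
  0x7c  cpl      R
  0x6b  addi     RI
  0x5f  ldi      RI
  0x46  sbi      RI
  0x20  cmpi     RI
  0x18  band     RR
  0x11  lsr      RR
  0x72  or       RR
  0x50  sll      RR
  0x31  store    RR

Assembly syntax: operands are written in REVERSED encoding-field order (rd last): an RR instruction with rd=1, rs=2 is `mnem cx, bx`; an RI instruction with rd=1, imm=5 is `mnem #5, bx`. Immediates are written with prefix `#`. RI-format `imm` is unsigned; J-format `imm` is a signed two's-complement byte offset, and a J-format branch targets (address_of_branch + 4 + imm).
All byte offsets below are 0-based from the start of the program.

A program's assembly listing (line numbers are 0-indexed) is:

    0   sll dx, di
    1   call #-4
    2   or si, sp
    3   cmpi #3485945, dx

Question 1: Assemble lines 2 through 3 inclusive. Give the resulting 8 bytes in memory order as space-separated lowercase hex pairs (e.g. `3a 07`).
00 00 e0 e5 f9 30 f5 40

line 2 (or): pack op=0x72:7|rd=7:3|rs=4:3|pad=0:19 = 0xe5e00000; little→ 00 00 e0 e5
line 3 (cmpi): pack op=0x20:7|rd=3:3|imm=3485945:22 = 0x40f530f9; little→ f9 30 f5 40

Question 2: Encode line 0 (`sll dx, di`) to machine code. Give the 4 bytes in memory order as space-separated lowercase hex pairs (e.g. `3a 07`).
line 0 (sll): pack op=0x50:7|rd=5:3|rs=3:3|pad=0:19 = 0xa1580000; little→ 00 00 58 a1

00 00 58 a1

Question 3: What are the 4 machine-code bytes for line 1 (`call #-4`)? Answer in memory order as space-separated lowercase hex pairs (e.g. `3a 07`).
fc ff ff dd

1. call fields op=0x6e:7|imm=-4:25 → word ddfffffch → fc ff ff dd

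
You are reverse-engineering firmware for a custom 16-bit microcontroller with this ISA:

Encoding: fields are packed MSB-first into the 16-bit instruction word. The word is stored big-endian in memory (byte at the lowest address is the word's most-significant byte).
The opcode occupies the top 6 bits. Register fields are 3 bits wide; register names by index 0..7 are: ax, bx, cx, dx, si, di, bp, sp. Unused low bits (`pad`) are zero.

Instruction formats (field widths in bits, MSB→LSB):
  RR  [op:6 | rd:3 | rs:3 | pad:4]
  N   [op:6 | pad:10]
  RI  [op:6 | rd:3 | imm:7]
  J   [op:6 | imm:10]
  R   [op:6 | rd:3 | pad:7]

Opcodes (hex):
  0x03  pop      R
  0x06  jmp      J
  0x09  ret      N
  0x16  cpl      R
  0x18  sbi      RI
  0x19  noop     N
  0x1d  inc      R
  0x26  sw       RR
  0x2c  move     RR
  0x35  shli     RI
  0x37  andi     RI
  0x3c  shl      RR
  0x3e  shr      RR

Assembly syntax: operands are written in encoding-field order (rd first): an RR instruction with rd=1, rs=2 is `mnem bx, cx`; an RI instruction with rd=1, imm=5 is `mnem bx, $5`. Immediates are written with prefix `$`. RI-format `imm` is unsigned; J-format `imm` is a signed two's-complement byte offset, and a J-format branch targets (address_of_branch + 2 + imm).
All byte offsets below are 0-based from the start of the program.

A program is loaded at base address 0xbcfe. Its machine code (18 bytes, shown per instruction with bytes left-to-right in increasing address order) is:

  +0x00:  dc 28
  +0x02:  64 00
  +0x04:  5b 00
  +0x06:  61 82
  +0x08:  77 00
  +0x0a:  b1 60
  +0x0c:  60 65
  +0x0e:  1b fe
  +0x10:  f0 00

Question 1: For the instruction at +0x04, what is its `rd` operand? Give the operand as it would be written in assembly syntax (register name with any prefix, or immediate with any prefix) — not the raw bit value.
+0x04: 5b 00 ⇒ word 0x5b00 (big)
  opcode bits[15:10]=0x16: cpl/R
  rd@[9:7]=0x6 ⇒ bp

bp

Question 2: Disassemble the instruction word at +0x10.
shl ax, ax

@+10  big-endian(f0 00) = 0xf000
  top 6b → 0x3c → shl [RR]
  [9:7] rd=0 = ax
  [6:4] rs=0 = ax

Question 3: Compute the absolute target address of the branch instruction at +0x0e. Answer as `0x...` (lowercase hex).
0xbd0c

@+0e  big-endian(1b fe) = 0x1bfe
  top 6b → 0x6 → jmp [J]
  imm@[9:0]=0x3fe (s10→-2) ⇒ $-2
  target = base 0xbcfe + off 0x0e + 2 + imm -2 = 0xbd0c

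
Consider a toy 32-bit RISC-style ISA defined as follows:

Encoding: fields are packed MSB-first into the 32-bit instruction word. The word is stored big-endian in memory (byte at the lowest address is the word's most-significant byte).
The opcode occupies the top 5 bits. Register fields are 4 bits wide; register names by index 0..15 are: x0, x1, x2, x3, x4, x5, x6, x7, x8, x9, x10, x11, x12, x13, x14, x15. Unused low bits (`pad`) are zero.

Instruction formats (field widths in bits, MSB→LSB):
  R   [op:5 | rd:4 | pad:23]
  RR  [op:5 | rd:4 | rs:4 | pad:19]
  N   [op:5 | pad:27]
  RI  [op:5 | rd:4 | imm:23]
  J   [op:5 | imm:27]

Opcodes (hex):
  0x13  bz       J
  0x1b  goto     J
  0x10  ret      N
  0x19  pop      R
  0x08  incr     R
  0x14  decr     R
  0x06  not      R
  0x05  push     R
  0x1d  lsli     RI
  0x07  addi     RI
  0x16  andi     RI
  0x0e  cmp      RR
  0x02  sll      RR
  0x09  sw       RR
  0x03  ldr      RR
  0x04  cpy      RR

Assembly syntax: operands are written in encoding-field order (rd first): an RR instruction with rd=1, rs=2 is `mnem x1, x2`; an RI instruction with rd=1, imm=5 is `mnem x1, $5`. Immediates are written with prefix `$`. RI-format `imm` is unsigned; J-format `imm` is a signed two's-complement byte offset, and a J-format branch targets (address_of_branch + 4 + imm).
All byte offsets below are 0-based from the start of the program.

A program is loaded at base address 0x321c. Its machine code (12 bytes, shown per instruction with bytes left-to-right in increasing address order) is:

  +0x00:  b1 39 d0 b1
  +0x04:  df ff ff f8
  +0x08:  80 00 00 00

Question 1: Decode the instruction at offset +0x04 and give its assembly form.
goto $-8

off 0x04: read df ff ff f8 as big → 0xdffffff8
  opcode bits[31:27]=0x1b: goto/J
  imm: (w>>0)&0x7ffffff=0x7fffff8 (s27→-8) → $-8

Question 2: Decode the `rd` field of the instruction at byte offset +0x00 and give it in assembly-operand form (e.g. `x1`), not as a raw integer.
x2

+0x00: b1 39 d0 b1 ⇒ word 0xb139d0b1 (big)
  top 5b → 0x16 → andi [RI]
  [26:23] rd=2 = x2
  [22:0] imm=3788977 = $3788977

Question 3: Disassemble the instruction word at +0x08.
[08] 80 00 00 00 → 0x80000000
  top 5b → 0x10 → ret [N]

ret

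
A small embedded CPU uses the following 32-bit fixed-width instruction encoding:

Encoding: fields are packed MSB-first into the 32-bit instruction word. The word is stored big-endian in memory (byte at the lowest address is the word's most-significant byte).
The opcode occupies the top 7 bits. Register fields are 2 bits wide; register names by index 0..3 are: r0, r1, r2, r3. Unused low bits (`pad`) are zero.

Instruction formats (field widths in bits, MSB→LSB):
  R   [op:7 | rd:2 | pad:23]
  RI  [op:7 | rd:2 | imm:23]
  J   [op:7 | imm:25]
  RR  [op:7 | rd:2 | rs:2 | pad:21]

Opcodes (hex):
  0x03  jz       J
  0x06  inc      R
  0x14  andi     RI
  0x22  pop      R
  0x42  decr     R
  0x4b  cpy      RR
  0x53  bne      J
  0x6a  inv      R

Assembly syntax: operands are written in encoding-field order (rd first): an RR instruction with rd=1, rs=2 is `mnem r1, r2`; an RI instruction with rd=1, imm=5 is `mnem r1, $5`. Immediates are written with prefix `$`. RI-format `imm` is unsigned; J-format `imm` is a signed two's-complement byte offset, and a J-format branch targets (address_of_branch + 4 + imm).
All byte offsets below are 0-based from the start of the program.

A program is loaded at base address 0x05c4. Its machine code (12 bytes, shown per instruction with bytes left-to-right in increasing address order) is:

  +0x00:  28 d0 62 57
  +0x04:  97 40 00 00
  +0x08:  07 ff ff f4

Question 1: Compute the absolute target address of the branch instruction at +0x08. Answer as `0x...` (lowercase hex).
+0x08: 07 ff ff f4 ⇒ word 0x07fffff4 (big)
  top 7b → 0x3 → jz [J]
  imm@[24:0]=0x1fffff4 (s25→-12) ⇒ $-12
  target = base 0x05c4 + off 0x08 + 4 + imm -12 = 0x05c4

0x05c4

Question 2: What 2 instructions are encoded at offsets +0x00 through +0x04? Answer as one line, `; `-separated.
+0x00: 28 d0 62 57 ⇒ word 0x28d06257 (big)
  top 7b → 0x14 → andi [RI]
  rd: (w>>23)&0x3=0x1 → r1
  imm: (w>>0)&0x7fffff=0x506257 → $5268055
+0x04: 97 40 00 00 ⇒ word 0x97400000 (big)
  top 7b → 0x4b → cpy [RR]
  rd: (w>>23)&0x3=0x2 → r2
  rs: (w>>21)&0x3=0x2 → r2

andi r1, $5268055; cpy r2, r2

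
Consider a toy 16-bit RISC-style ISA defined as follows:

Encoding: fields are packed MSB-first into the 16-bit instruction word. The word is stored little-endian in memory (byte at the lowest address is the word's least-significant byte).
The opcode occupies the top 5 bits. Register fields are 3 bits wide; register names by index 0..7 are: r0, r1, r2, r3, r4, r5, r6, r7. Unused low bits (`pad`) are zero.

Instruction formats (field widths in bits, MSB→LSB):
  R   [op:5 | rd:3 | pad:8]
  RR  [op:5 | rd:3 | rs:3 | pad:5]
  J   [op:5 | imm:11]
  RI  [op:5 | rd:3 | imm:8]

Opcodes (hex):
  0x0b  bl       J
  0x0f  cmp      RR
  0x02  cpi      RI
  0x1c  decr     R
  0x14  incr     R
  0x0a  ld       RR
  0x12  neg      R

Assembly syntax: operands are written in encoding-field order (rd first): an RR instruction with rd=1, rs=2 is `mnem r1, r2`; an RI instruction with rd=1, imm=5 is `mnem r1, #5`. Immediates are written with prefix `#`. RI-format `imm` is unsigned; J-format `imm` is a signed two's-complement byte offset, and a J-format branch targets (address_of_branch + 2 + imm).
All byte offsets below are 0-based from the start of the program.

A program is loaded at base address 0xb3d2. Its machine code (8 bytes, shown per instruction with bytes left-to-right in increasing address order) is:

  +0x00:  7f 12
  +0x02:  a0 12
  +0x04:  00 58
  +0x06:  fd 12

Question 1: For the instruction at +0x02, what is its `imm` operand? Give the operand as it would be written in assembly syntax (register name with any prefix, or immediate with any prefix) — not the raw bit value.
@+02  little-endian(a0 12) = 0x12a0
  op=0x12a0>>11=0x2 ⇒ cpi (RI)
  rd: (w>>8)&0x7=0x2 → r2
  imm: (w>>0)&0xff=0xa0 → #160

#160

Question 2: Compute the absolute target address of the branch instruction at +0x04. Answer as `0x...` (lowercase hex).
@+04  little-endian(00 58) = 0x5800
  top 5b → 0xb → bl [J]
  [10:0] imm=0 = #0
  target = base 0xb3d2 + off 0x04 + 2 + imm 0 = 0xb3d8

0xb3d8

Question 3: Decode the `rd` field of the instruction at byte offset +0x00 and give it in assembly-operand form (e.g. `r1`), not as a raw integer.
@+00  little-endian(7f 12) = 0x127f
  opcode bits[15:11]=0x2: cpi/RI
  [10:8] rd=2 = r2
  [7:0] imm=127 = #127

r2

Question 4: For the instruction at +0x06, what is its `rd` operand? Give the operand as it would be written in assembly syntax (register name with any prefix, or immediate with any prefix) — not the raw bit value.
r2

+0x06: fd 12 ⇒ word 0x12fd (little)
  opcode bits[15:11]=0x2: cpi/RI
  rd: (w>>8)&0x7=0x2 → r2
  imm: (w>>0)&0xff=0xfd → #253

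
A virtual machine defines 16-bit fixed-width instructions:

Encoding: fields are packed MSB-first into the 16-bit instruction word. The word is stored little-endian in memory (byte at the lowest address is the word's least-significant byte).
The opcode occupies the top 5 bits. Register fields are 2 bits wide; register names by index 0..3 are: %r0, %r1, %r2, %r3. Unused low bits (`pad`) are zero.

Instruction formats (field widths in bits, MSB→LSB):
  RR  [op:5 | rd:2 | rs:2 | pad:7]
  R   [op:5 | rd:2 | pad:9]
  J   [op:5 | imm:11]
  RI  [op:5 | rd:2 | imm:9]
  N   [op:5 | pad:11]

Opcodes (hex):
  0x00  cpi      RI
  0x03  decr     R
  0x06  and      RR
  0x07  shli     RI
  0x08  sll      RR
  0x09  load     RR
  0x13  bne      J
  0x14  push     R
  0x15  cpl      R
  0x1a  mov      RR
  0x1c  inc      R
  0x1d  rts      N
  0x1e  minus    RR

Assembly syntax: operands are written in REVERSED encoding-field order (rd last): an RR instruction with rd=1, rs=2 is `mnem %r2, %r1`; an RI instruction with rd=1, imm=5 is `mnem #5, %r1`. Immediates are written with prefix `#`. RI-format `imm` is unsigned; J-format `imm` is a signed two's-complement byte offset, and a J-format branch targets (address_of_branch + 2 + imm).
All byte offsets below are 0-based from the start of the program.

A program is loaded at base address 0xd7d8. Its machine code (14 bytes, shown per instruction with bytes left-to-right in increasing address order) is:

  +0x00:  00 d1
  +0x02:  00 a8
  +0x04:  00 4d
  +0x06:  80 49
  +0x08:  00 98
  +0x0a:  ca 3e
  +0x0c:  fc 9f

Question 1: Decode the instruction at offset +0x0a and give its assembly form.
shli #202, %r3

@+0a  little-endian(ca 3e) = 0x3eca
  op=0x3eca>>11=0x7 ⇒ shli (RI)
  rd@[10:9]=0x3 ⇒ %r3
  imm@[8:0]=0xca ⇒ #202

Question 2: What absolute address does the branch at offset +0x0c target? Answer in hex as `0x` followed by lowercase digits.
@+0c  little-endian(fc 9f) = 0x9ffc
  op=0x9ffc>>11=0x13 ⇒ bne (J)
  [10:0] imm=2044 (s11→-4) = #-4
  target = base 0xd7d8 + off 0x0c + 2 + imm -4 = 0xd7e2

0xd7e2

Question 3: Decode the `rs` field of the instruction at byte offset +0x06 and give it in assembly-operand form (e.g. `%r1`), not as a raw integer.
@+06  little-endian(80 49) = 0x4980
  op=0x4980>>11=0x9 ⇒ load (RR)
  rd: (w>>9)&0x3=0x0 → %r0
  rs: (w>>7)&0x3=0x3 → %r3

%r3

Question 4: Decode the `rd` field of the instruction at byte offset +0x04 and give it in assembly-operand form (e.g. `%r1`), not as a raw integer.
[04] 00 4d → 0x4d00
  top 5b → 0x9 → load [RR]
  rd@[10:9]=0x2 ⇒ %r2
  rs@[8:7]=0x2 ⇒ %r2

%r2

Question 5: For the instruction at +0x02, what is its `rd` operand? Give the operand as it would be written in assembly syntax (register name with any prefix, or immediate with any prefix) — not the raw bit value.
[02] 00 a8 → 0xa800
  top 5b → 0x15 → cpl [R]
  [10:9] rd=0 = %r0

%r0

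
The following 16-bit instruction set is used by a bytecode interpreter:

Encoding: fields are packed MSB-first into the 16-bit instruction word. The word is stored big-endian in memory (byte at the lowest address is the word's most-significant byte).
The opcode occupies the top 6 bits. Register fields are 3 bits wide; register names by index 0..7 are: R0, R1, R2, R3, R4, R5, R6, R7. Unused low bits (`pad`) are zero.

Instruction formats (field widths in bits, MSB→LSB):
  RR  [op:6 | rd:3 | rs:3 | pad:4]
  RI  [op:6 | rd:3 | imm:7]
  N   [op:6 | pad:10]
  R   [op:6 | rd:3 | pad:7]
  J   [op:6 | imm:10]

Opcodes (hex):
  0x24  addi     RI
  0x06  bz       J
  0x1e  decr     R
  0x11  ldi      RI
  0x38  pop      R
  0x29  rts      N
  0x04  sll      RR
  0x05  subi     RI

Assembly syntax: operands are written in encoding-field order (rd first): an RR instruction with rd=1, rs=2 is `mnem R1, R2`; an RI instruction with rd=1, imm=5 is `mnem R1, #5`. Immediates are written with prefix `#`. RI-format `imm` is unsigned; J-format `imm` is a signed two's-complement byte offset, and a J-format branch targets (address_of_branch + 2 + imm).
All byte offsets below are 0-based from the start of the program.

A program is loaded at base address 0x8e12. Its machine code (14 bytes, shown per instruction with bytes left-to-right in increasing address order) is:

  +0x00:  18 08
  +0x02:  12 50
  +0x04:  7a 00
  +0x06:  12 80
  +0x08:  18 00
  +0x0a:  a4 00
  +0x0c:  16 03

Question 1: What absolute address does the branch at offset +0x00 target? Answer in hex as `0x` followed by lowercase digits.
0x8e1c

+0x00: 18 08 ⇒ word 0x1808 (big)
  top 6b → 0x6 → bz [J]
  imm: (w>>0)&0x3ff=0x8 → #8
  target = base 0x8e12 + off 0x00 + 2 + imm 8 = 0x8e1c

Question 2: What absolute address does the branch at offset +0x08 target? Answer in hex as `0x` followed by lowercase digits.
0x8e1c

off 0x08: read 18 00 as big → 0x1800
  top 6b → 0x6 → bz [J]
  [9:0] imm=0 = #0
  target = base 0x8e12 + off 0x08 + 2 + imm 0 = 0x8e1c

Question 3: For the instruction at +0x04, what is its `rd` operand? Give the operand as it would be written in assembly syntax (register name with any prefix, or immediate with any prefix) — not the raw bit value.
+0x04: 7a 00 ⇒ word 0x7a00 (big)
  op=0x7a00>>10=0x1e ⇒ decr (R)
  rd@[9:7]=0x4 ⇒ R4

R4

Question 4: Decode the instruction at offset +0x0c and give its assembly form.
subi R4, #3

[0c] 16 03 → 0x1603
  opcode bits[15:10]=0x5: subi/RI
  [9:7] rd=4 = R4
  [6:0] imm=3 = #3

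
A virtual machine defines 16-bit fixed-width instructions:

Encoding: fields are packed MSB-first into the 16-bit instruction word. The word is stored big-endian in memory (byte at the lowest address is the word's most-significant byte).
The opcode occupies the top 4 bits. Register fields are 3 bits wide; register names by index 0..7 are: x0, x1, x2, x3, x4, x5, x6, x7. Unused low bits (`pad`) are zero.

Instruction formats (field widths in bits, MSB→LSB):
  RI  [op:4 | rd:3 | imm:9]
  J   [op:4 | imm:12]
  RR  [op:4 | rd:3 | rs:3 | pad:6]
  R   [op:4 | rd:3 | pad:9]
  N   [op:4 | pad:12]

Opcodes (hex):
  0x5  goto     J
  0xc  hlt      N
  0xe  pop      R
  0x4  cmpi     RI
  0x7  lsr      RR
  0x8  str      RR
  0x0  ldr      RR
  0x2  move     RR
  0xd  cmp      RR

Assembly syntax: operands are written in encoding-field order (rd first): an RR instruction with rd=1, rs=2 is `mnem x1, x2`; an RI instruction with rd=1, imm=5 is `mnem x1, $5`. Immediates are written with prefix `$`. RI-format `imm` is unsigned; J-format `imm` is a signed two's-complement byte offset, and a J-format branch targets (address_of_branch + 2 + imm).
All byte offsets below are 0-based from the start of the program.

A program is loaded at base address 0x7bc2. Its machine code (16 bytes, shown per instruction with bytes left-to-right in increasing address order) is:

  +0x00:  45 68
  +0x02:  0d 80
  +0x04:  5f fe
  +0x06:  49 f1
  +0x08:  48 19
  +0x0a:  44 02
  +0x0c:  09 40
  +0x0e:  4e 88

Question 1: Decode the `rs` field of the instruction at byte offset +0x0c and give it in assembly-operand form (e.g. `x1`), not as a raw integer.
x5

off 0x0c: read 09 40 as big → 0x0940
  opcode bits[15:12]=0x0: ldr/RR
  rd@[11:9]=0x4 ⇒ x4
  rs@[8:6]=0x5 ⇒ x5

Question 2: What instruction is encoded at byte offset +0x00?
cmpi x2, $360

off 0x00: read 45 68 as big → 0x4568
  opcode bits[15:12]=0x4: cmpi/RI
  rd@[11:9]=0x2 ⇒ x2
  imm@[8:0]=0x168 ⇒ $360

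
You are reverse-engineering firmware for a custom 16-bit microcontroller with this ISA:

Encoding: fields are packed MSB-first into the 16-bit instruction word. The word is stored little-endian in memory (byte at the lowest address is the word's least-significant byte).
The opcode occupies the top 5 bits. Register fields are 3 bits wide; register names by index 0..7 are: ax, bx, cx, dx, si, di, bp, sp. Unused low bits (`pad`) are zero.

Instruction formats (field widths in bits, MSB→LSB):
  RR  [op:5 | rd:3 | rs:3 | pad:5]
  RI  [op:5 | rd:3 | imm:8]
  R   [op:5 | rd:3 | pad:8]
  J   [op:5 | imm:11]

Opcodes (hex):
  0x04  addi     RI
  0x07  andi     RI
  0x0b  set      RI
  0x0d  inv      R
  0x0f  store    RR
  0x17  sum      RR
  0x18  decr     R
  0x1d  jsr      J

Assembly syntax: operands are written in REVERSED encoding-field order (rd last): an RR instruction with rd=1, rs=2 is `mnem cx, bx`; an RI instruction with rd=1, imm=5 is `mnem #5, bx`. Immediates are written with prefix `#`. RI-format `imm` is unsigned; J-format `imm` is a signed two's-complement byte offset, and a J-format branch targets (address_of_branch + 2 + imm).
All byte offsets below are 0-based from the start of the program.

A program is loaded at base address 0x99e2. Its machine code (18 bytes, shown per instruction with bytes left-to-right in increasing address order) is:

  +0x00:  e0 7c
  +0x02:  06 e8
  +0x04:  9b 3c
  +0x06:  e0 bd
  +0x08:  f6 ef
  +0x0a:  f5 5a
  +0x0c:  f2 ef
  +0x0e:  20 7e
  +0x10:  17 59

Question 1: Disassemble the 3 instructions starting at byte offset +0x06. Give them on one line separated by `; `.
sum sp, di; jsr #-10; set #245, cx

@+06  little-endian(e0 bd) = 0xbde0
  top 5b → 0x17 → sum [RR]
  rd@[10:8]=0x5 ⇒ di
  rs@[7:5]=0x7 ⇒ sp
@+08  little-endian(f6 ef) = 0xeff6
  top 5b → 0x1d → jsr [J]
  imm@[10:0]=0x7f6 (s11→-10) ⇒ #-10
@+0a  little-endian(f5 5a) = 0x5af5
  top 5b → 0xb → set [RI]
  rd@[10:8]=0x2 ⇒ cx
  imm@[7:0]=0xf5 ⇒ #245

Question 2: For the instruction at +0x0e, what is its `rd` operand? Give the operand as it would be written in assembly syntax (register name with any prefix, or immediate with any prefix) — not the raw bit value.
bp

off 0x0e: read 20 7e as little → 0x7e20
  op=0x7e20>>11=0xf ⇒ store (RR)
  [10:8] rd=6 = bp
  [7:5] rs=1 = bx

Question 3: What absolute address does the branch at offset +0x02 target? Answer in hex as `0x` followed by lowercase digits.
@+02  little-endian(06 e8) = 0xe806
  top 5b → 0x1d → jsr [J]
  imm@[10:0]=0x6 ⇒ #6
  target = base 0x99e2 + off 0x02 + 2 + imm 6 = 0x99ec

0x99ec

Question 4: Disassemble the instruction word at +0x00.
[00] e0 7c → 0x7ce0
  opcode bits[15:11]=0xf: store/RR
  [10:8] rd=4 = si
  [7:5] rs=7 = sp

store sp, si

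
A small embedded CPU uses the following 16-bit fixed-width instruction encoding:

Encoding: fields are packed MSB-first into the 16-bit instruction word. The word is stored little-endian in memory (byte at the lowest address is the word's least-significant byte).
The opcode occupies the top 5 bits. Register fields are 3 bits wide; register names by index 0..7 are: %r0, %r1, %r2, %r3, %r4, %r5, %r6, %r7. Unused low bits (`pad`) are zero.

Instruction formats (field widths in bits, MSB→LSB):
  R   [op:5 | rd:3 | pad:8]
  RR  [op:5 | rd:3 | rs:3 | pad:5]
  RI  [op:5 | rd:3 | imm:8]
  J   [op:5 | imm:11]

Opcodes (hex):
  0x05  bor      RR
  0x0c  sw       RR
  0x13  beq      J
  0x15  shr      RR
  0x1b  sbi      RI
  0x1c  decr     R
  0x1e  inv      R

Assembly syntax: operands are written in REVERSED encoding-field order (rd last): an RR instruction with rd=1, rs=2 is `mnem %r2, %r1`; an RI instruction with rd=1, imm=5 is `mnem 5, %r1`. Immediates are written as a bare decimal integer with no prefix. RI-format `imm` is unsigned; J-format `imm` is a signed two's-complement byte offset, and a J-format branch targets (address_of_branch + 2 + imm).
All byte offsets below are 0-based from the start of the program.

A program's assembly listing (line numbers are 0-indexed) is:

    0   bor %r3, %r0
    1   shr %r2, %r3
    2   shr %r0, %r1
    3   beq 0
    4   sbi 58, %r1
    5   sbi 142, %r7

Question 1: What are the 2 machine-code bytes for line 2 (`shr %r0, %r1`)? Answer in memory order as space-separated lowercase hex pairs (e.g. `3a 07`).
line 2 (shr): pack op=0x15:5|rd=1:3|rs=0:3|pad=0:5 = 0xa900; little→ 00 a9

00 a9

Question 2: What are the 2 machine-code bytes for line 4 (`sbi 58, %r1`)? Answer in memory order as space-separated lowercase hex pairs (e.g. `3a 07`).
3a d9

4. sbi fields op=0x1b:5|rd=1:3|imm=58:8 → word d93ah → 3a d9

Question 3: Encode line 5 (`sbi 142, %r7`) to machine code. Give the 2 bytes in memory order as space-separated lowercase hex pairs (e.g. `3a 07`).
line 5 (sbi): pack op=0x1b:5|rd=7:3|imm=142:8 = 0xdf8e; little→ 8e df

8e df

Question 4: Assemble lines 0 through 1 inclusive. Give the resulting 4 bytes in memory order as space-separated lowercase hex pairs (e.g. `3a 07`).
line 0 (bor): pack op=0x5:5|rd=0:3|rs=3:3|pad=0:5 = 0x2860; little→ 60 28
line 1 (shr): pack op=0x15:5|rd=3:3|rs=2:3|pad=0:5 = 0xab40; little→ 40 ab

60 28 40 ab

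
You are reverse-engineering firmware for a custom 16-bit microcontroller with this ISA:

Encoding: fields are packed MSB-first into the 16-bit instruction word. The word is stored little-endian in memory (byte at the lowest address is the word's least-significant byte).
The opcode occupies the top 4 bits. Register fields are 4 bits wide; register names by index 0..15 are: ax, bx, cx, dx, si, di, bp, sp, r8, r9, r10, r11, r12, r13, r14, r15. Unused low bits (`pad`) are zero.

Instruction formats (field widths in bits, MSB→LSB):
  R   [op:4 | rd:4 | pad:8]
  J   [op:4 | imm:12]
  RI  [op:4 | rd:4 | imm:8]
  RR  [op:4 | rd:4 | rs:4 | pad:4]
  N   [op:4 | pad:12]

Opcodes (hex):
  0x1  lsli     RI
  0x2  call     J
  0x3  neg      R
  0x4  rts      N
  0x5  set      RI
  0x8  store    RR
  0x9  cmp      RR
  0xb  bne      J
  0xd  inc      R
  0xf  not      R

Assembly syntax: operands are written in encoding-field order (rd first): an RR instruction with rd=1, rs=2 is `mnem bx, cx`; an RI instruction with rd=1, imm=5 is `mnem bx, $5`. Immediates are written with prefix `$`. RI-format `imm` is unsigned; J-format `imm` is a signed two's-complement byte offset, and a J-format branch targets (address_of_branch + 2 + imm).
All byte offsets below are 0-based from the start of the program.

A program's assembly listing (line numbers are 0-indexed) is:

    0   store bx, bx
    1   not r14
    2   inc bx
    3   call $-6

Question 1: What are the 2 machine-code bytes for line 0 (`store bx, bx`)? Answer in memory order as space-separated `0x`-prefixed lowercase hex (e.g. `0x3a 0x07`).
0x10 0x81

0. store fields op=0x8:4|rd=1:4|rs=1:4|pad=0:4 → word 8110h → 10 81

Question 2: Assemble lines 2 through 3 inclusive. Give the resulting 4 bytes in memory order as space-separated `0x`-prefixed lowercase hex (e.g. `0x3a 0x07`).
0x00 0xd1 0xfa 0x2f

2. inc fields op=0xd:4|rd=1:4|pad=0:8 → word d100h → 00 d1
3. call fields op=0x2:4|imm=-6:12 → word 2ffah → fa 2f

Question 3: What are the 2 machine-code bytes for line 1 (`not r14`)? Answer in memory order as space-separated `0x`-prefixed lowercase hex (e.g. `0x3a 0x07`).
1. not fields op=0xf:4|rd=14:4|pad=0:8 → word fe00h → 00 fe

0x00 0xfe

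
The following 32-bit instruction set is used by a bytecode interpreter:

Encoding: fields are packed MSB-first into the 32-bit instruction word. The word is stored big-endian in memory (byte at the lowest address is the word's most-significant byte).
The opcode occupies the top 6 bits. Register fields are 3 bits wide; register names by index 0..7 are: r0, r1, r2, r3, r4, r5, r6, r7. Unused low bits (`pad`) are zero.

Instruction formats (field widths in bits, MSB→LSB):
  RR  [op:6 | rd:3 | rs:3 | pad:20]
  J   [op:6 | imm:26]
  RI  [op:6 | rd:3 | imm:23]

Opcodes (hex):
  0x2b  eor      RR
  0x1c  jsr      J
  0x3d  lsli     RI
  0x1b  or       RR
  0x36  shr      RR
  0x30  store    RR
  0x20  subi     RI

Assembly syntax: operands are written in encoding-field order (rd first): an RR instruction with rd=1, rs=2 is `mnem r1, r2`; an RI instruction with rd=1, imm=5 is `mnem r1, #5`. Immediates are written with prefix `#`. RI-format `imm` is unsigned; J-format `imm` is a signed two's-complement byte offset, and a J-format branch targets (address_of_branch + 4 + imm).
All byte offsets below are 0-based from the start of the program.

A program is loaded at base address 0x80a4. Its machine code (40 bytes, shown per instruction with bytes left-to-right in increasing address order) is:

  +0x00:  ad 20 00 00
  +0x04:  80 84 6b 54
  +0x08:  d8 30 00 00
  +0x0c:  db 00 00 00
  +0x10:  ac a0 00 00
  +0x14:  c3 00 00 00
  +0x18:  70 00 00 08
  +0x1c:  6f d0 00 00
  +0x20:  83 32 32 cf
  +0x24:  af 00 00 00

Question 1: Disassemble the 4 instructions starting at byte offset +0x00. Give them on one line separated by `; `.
off 0x00: read ad 20 00 00 as big → 0xad200000
  opcode bits[31:26]=0x2b: eor/RR
  rd: (w>>23)&0x7=0x2 → r2
  rs: (w>>20)&0x7=0x2 → r2
off 0x04: read 80 84 6b 54 as big → 0x80846b54
  opcode bits[31:26]=0x20: subi/RI
  rd: (w>>23)&0x7=0x1 → r1
  imm: (w>>0)&0x7fffff=0x46b54 → #289620
off 0x08: read d8 30 00 00 as big → 0xd8300000
  opcode bits[31:26]=0x36: shr/RR
  rd: (w>>23)&0x7=0x0 → r0
  rs: (w>>20)&0x7=0x3 → r3
off 0x0c: read db 00 00 00 as big → 0xdb000000
  opcode bits[31:26]=0x36: shr/RR
  rd: (w>>23)&0x7=0x6 → r6
  rs: (w>>20)&0x7=0x0 → r0

eor r2, r2; subi r1, #289620; shr r0, r3; shr r6, r0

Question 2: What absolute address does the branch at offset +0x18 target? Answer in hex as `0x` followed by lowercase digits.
+0x18: 70 00 00 08 ⇒ word 0x70000008 (big)
  top 6b → 0x1c → jsr [J]
  imm: (w>>0)&0x3ffffff=0x8 → #8
  target = base 0x80a4 + off 0x18 + 4 + imm 8 = 0x80c8

0x80c8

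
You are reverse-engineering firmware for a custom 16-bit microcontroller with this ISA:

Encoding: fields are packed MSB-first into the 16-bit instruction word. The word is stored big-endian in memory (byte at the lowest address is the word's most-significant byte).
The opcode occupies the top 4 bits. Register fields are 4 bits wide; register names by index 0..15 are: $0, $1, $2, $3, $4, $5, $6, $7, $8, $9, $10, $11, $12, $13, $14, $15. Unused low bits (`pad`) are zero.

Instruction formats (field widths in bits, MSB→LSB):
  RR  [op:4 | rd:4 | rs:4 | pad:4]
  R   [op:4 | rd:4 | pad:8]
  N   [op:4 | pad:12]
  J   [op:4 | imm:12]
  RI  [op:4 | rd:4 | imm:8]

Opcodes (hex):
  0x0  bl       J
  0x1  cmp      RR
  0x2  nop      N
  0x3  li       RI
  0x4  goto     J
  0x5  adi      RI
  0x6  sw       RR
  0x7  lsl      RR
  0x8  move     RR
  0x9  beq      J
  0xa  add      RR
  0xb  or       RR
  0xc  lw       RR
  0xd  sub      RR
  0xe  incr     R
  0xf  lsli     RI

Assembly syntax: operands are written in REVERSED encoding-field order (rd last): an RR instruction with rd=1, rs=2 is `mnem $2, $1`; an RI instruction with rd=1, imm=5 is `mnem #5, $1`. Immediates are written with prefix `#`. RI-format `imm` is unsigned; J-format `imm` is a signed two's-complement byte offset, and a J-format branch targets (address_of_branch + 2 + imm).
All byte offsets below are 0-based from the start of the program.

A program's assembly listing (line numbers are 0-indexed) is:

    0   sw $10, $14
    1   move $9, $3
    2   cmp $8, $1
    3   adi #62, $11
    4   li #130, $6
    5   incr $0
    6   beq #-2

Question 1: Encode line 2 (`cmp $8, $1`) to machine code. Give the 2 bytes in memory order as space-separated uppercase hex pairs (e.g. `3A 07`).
line 2 (cmp): pack op=0x1:4|rd=1:4|rs=8:4|pad=0:4 = 0x1180; big→ 11 80

11 80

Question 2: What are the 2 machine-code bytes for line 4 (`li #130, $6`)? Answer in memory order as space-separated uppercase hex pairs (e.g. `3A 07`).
36 82

line 4 (li): pack op=0x3:4|rd=6:4|imm=130:8 = 0x3682; big→ 36 82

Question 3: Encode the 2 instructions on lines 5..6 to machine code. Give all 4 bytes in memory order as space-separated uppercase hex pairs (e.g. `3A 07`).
E0 00 9F FE

line 5 (incr): pack op=0xe:4|rd=0:4|pad=0:8 = 0xe000; big→ e0 00
line 6 (beq): pack op=0x9:4|imm=-2:12 = 0x9ffe; big→ 9f fe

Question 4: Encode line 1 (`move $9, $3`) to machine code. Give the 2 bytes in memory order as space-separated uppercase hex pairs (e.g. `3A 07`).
L1: move op=0x8:4|rd=3:4|rs=9:4|pad=0:4 ⇒ 0x8390 ⇒ big 83 90

83 90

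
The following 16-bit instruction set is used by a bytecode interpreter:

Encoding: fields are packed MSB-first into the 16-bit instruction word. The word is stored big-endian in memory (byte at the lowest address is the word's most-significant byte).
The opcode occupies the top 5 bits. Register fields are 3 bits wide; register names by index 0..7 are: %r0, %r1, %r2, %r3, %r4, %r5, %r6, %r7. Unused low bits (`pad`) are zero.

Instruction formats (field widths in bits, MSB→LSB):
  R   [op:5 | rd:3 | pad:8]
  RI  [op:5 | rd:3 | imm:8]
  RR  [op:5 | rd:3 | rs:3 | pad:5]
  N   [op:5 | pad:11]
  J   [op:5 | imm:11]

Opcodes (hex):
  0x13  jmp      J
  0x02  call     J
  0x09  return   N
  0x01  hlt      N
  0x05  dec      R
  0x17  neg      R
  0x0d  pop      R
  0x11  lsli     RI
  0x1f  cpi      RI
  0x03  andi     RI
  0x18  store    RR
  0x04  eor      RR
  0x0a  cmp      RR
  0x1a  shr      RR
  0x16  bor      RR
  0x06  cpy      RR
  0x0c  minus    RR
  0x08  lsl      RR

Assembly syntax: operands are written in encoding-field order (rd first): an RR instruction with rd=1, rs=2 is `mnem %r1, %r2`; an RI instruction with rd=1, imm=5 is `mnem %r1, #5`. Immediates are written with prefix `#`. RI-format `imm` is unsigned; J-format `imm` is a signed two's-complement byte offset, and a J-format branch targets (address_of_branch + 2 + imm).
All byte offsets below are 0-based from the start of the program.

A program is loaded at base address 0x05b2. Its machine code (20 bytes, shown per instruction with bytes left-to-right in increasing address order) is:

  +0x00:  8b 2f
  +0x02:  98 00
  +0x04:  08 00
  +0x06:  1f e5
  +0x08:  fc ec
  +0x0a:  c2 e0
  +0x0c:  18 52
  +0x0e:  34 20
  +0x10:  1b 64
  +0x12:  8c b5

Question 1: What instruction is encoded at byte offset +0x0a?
@+0a  big-endian(c2 e0) = 0xc2e0
  op=0xc2e0>>11=0x18 ⇒ store (RR)
  [10:8] rd=2 = %r2
  [7:5] rs=7 = %r7

store %r2, %r7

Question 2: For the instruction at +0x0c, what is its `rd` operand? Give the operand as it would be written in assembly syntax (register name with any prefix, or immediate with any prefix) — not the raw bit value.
@+0c  big-endian(18 52) = 0x1852
  op=0x1852>>11=0x3 ⇒ andi (RI)
  rd@[10:8]=0x0 ⇒ %r0
  imm@[7:0]=0x52 ⇒ #82

%r0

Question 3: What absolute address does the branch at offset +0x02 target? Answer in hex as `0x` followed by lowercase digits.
@+02  big-endian(98 00) = 0x9800
  opcode bits[15:11]=0x13: jmp/J
  imm@[10:0]=0x0 ⇒ #0
  target = base 0x05b2 + off 0x02 + 2 + imm 0 = 0x05b6

0x05b6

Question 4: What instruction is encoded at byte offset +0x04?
hlt

@+04  big-endian(08 00) = 0x0800
  opcode bits[15:11]=0x1: hlt/N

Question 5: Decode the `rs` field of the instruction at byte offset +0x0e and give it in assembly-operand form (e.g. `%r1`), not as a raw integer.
off 0x0e: read 34 20 as big → 0x3420
  op=0x3420>>11=0x6 ⇒ cpy (RR)
  rd@[10:8]=0x4 ⇒ %r4
  rs@[7:5]=0x1 ⇒ %r1

%r1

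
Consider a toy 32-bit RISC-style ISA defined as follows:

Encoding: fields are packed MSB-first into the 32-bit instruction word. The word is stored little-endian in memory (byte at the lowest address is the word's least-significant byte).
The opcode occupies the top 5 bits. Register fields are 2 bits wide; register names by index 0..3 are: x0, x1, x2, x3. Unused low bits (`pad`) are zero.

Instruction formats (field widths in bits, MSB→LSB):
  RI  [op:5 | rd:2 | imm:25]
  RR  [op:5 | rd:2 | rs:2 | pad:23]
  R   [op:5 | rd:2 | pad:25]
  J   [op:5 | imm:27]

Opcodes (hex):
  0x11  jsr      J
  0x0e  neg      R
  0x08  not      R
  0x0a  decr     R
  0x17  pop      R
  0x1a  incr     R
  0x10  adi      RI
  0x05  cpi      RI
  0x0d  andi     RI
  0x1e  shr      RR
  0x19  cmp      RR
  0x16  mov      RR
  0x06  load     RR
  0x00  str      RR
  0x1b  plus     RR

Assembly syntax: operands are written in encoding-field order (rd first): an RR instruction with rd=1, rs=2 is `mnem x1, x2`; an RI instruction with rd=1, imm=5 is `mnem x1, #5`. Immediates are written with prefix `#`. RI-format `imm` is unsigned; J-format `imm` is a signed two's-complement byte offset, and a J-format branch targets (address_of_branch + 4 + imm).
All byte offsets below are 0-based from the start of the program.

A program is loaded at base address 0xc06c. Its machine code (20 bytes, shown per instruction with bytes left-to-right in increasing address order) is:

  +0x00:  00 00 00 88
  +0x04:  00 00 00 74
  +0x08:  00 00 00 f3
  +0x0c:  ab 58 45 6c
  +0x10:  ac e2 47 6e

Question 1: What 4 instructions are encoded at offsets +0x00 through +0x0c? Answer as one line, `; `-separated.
jsr #0; neg x2; shr x1, x2; andi x2, #4544683

+0x00: 00 00 00 88 ⇒ word 0x88000000 (little)
  top 5b → 0x11 → jsr [J]
  imm: (w>>0)&0x7ffffff=0x0 → #0
+0x04: 00 00 00 74 ⇒ word 0x74000000 (little)
  top 5b → 0xe → neg [R]
  rd: (w>>25)&0x3=0x2 → x2
+0x08: 00 00 00 f3 ⇒ word 0xf3000000 (little)
  top 5b → 0x1e → shr [RR]
  rd: (w>>25)&0x3=0x1 → x1
  rs: (w>>23)&0x3=0x2 → x2
+0x0c: ab 58 45 6c ⇒ word 0x6c4558ab (little)
  top 5b → 0xd → andi [RI]
  rd: (w>>25)&0x3=0x2 → x2
  imm: (w>>0)&0x1ffffff=0x4558ab → #4544683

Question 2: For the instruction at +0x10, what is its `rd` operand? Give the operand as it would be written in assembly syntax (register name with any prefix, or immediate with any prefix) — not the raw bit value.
x3

+0x10: ac e2 47 6e ⇒ word 0x6e47e2ac (little)
  opcode bits[31:27]=0xd: andi/RI
  rd@[26:25]=0x3 ⇒ x3
  imm@[24:0]=0x47e2ac ⇒ #4711084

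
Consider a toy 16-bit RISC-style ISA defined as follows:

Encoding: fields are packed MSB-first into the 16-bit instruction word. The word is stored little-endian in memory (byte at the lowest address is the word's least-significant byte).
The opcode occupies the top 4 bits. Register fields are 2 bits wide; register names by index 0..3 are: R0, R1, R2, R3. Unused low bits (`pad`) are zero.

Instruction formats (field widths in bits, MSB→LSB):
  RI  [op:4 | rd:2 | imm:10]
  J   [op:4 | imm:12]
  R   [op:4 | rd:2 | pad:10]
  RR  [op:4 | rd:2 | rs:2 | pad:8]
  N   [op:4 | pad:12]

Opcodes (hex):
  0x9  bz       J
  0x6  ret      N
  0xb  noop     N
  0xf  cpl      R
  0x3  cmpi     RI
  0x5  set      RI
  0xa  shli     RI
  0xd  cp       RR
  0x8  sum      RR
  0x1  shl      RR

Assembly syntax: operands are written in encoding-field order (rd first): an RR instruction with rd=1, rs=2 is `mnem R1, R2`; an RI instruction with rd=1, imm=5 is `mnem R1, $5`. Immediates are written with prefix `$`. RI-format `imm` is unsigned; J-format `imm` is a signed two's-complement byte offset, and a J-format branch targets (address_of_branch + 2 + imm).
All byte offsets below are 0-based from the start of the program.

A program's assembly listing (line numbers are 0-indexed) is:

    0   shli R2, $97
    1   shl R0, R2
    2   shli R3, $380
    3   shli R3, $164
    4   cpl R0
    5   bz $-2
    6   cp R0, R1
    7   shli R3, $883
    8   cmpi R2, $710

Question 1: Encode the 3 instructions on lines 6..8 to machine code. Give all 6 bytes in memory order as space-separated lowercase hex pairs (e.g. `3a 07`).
00 d1 73 af c6 3a

L6: cp op=0xd:4|rd=0:2|rs=1:2|pad=0:8 ⇒ 0xd100 ⇒ little 00 d1
L7: shli op=0xa:4|rd=3:2|imm=883:10 ⇒ 0xaf73 ⇒ little 73 af
L8: cmpi op=0x3:4|rd=2:2|imm=710:10 ⇒ 0x3ac6 ⇒ little c6 3a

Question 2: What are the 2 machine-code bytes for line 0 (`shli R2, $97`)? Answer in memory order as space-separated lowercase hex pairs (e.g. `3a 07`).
61 a8

line 0 (shli): pack op=0xa:4|rd=2:2|imm=97:10 = 0xa861; little→ 61 a8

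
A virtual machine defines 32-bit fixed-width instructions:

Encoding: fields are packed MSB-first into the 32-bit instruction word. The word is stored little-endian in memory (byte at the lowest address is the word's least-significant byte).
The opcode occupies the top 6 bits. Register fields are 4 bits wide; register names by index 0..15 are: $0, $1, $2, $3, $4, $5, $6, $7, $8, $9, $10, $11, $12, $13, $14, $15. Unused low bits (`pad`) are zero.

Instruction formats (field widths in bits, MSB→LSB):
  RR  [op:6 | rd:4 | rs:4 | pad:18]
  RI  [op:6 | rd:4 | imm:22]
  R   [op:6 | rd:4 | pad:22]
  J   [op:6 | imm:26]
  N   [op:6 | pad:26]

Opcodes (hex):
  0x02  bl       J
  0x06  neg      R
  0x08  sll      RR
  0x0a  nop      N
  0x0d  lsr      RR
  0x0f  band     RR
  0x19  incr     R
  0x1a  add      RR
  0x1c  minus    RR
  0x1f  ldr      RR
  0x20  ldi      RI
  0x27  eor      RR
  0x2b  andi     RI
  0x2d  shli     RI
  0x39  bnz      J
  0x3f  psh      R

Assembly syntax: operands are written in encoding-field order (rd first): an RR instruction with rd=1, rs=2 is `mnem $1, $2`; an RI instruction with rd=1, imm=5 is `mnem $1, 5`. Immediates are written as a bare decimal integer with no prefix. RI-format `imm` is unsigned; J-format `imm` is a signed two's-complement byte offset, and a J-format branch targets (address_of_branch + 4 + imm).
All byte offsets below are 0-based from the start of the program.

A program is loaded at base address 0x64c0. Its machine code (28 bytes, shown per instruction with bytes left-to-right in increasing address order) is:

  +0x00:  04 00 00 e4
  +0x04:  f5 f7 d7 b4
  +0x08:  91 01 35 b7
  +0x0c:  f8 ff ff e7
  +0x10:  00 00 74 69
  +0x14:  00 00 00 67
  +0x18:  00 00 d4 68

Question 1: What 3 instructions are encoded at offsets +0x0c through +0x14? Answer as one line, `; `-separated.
bnz -8; add $5, $13; incr $12

+0x0c: f8 ff ff e7 ⇒ word 0xe7fffff8 (little)
  opcode bits[31:26]=0x39: bnz/J
  [25:0] imm=67108856 (s26→-8) = -8
+0x10: 00 00 74 69 ⇒ word 0x69740000 (little)
  opcode bits[31:26]=0x1a: add/RR
  [25:22] rd=5 = $5
  [21:18] rs=13 = $13
+0x14: 00 00 00 67 ⇒ word 0x67000000 (little)
  opcode bits[31:26]=0x19: incr/R
  [25:22] rd=12 = $12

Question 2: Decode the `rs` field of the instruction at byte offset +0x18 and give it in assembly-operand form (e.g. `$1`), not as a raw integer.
$5

+0x18: 00 00 d4 68 ⇒ word 0x68d40000 (little)
  opcode bits[31:26]=0x1a: add/RR
  rd: (w>>22)&0xf=0x3 → $3
  rs: (w>>18)&0xf=0x5 → $5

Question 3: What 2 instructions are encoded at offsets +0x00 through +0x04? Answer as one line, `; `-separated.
+0x00: 04 00 00 e4 ⇒ word 0xe4000004 (little)
  opcode bits[31:26]=0x39: bnz/J
  imm: (w>>0)&0x3ffffff=0x4 → 4
+0x04: f5 f7 d7 b4 ⇒ word 0xb4d7f7f5 (little)
  opcode bits[31:26]=0x2d: shli/RI
  rd: (w>>22)&0xf=0x3 → $3
  imm: (w>>0)&0x3fffff=0x17f7f5 → 1570805

bnz 4; shli $3, 1570805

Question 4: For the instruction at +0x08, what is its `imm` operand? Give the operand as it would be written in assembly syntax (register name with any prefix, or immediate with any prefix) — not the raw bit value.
3473809

@+08  little-endian(91 01 35 b7) = 0xb7350191
  top 6b → 0x2d → shli [RI]
  [25:22] rd=12 = $12
  [21:0] imm=3473809 = 3473809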